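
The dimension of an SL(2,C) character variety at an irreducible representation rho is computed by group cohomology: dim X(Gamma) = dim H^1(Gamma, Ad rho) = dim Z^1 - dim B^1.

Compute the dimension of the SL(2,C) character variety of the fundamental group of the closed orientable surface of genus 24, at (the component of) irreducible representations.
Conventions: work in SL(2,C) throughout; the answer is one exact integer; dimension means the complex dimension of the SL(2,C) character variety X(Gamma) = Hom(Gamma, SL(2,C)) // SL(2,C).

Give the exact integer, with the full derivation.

138

The genus-24 surface group: 2g = 48 generators, one relator prod [a_i, b_i].
A cocycle assigns one sl_2 vector per generator subject to the relator condition d_2(z) = 0: dim of the unconstrained space is 3*2g = 144.
At an irreducible rho, H^2 = coker(d_2) vanishes (Poincare duality: H^2 is dual to H^0 = invariants = 0), so d_2 is surjective onto sl_2 and dim Z^1 = 144 - 3 = 141.
Coboundaries contribute dim B^1 = 3 (injective at irreducible rho).
dim H^1 = 141 - 3 = 138 = dim X.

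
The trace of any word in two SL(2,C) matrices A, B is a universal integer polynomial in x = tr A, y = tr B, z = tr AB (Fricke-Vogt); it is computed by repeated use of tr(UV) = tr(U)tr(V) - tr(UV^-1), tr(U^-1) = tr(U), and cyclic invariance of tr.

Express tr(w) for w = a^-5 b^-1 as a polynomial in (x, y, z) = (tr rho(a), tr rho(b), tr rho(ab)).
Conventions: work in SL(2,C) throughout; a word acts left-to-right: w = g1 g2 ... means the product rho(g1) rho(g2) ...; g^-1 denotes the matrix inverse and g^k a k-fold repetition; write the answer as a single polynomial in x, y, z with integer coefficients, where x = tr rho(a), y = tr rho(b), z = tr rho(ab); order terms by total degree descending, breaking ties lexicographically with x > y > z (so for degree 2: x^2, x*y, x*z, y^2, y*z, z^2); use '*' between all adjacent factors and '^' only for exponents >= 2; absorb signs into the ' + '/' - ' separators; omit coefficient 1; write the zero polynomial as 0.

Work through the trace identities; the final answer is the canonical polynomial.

x^4*z - x^3*y - 3*x^2*z + 2*x*y + z

trace(b^-1) = trace(b) = y
and trace(b^-1 a) = trace(a) * trace(b) - trace(a b)  (eliminate b^-1) = x*y - z
and trace(b^-1 a^-1) = trace(b^-1) * trace(a) - trace(b^-1 a)  (eliminate a^-1) = z
trace(b^-1 a^-2) = trace(b^-1 a^-1) * trace(a) - trace(b^-1)  (eliminate a^-1) = x*z - y
trace(b^-1 a^-3) = trace(b^-1 a^-2) * trace(a) - trace(b^-1 a^-1)  (eliminate a^-1) = x^2*z - x*y - z
trace(a^-1 b^-1 a^-3) = trace(b^-1 a^-3) * trace(a) - trace(b^-1 a^-2)  (eliminate a^-1) = x^3*z - x^2*y - 2*x*z + y
and trace(a^-5 b^-1) = trace(a^-1 b^-1 a^-3) * trace(a) - trace(a^-1 b^-1 a^-2)  (eliminate a^-1) = x^4*z - x^3*y - 3*x^2*z + 2*x*y + z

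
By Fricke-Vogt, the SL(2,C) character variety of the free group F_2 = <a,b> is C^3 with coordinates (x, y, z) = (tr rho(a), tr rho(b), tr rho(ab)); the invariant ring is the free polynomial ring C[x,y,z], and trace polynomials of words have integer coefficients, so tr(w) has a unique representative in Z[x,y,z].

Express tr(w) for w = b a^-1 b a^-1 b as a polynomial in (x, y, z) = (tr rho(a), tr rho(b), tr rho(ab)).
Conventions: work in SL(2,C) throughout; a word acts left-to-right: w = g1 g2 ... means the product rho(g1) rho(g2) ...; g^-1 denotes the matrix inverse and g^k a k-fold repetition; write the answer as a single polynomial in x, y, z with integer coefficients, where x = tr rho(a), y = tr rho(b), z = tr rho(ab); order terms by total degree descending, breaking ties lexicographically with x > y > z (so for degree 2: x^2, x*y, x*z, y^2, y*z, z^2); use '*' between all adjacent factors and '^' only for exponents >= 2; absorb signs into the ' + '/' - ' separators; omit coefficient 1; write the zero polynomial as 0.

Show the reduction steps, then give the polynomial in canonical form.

x^2*y^3 - 2*x*y^2*z - x^2*y + y*z^2 + x*z - y

trace(b^2) = trace(b)*trace(b) - trace(1)  (reduce the b square) = y^2 - 2
use: trace(b^3) = trace(b)*trace(b^2) - trace(b)  (reduce the b square) = y^3 - 3*y
trace(b a b) = trace(b)*trace(a b) - trace(a)  (reduce the b square) = y*z - x
use: trace(b^3 a) = trace(b)*trace(b a b) - trace(b a)  (reduce the b square) = y^2*z - x*y - z
trace(b^2 a^-1 b) = trace(b^3)*trace(a) - trace(b^3 a)  (eliminate a^-1) = x*y^3 - y^2*z - 2*x*y + z
use: trace(a b a b) = trace(b a)*trace(b a) - trace(1)  (split on b) = z^2 - 2
trace(a b a) = trace(a)*trace(b a) - trace(b)  (reduce the a square) = x*z - y
trace(b a b^2 a) = trace(b)*trace(a b a b) - trace(a b a)  (reduce the b square) = y*z^2 - x*z - y
apply: trace(b^2 a^-1 b a) = trace(b a b^2)*trace(a) - trace(b a b^2 a)  (eliminate a^-1) = x*y^2*z - x^2*y - y*z^2 + y
trace(b a^-1 b a^-1 b) = trace(b^2 a^-1 b)*trace(a) - trace(b^2 a^-1 b a)  (eliminate a^-1) = x^2*y^3 - 2*x*y^2*z - x^2*y + y*z^2 + x*z - y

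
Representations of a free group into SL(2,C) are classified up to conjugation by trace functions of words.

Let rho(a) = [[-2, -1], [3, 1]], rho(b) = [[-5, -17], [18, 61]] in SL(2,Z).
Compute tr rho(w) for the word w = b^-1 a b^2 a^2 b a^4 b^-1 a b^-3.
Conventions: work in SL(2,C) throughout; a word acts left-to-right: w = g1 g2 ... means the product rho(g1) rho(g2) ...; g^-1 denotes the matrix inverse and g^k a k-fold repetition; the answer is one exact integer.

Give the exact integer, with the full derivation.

rho(b^-1) = [[61, 17], [-18, -5]]
... * rho(a) = [[-2, -1], [3, 1]]  ->  [[-71, -44], [21, 13]]
... * rho(b) = [[-5, -17], [18, 61]]  ->  [[-437, -1477], [129, 436]]
... * rho(b) = [[-5, -17], [18, 61]]  ->  [[-24401, -82668], [7203, 24403]]
... * rho(a) = [[-2, -1], [3, 1]]  ->  [[-199202, -58267], [58803, 17200]]
... * rho(a) = [[-2, -1], [3, 1]]  ->  [[223603, 140935], [-66006, -41603]]
... * rho(b) = [[-5, -17], [18, 61]]  ->  [[1418815, 4795784], [-418824, -1415681]]
... * rho(a) = [[-2, -1], [3, 1]]  ->  [[11549722, 3376969], [-3409395, -996857]]
... * rho(a) = [[-2, -1], [3, 1]]  ->  [[-12968537, -8172753], [3828219, 2412538]]
... * rho(a) = [[-2, -1], [3, 1]]  ->  [[1418815, 4795784], [-418824, -1415681]]
... * rho(a) = [[-2, -1], [3, 1]]  ->  [[11549722, 3376969], [-3409395, -996857]]
... * rho(b^-1) = [[61, 17], [-18, -5]]  ->  [[643747600, 179460429], [-190029669, -52975430]]
... * rho(a) = [[-2, -1], [3, 1]]  ->  [[-749113913, -464287171], [221133048, 137054239]]
... * rho(b^-1) = [[61, 17], [-18, -5]]  ->  [[-37338779615, -10413500666], [11022139626, 3073990621]]
... * rho(b^-1) = [[61, 17], [-18, -5]]  ->  [[-2090222544527, -582691750125], [617018686008, 172006420537]]
... * rho(b^-1) = [[61, 17], [-18, -5]]  ->  [[-117015123713897, -32620324506334], [34542024276822, 9629285559451]]
tr = -117015123713897 + 9629285559451 = -107385838154446

-107385838154446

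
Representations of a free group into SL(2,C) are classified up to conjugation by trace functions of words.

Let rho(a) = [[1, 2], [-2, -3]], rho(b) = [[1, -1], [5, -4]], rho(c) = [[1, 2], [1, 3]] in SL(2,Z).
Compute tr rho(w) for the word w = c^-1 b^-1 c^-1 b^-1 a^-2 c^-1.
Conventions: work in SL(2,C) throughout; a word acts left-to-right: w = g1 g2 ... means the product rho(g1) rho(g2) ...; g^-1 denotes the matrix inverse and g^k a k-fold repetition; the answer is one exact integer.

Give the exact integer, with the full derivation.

34

rho(c^-1) = [[3, -2], [-1, 1]]
... * rho(b^-1) = [[-4, 1], [-5, 1]]  ->  [[-2, 1], [-1, 0]]
... * rho(c^-1) = [[3, -2], [-1, 1]]  ->  [[-7, 5], [-3, 2]]
... * rho(b^-1) = [[-4, 1], [-5, 1]]  ->  [[3, -2], [2, -1]]
... * rho(a^-1) = [[-3, -2], [2, 1]]  ->  [[-13, -8], [-8, -5]]
... * rho(a^-1) = [[-3, -2], [2, 1]]  ->  [[23, 18], [14, 11]]
... * rho(c^-1) = [[3, -2], [-1, 1]]  ->  [[51, -28], [31, -17]]
tr = 51 + -17 = 34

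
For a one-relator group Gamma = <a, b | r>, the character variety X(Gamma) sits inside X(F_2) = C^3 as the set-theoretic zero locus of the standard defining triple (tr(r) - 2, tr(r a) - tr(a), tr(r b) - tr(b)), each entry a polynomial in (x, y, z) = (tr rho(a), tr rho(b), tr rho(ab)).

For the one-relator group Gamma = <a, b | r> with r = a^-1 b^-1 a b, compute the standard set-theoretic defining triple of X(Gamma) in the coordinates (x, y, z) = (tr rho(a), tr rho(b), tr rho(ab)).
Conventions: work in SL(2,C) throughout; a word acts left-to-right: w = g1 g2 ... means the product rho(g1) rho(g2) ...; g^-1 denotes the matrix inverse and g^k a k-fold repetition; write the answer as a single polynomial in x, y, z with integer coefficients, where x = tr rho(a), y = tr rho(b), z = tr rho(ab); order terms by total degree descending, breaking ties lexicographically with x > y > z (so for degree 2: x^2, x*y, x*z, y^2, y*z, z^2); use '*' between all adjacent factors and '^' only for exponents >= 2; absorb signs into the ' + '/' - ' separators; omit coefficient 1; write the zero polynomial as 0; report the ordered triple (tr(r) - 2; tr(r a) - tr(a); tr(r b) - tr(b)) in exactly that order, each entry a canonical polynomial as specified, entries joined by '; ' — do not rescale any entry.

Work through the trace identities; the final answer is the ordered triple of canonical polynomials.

next, trace(a b a) = trace(a) * trace(b a) - trace(b) = x*z - y
trace(a b a b) = trace(a b) * trace(a b) - trace(1) = z^2 - 2
and trace(b^-1 a b a) = trace(a b a) * trace(b) - trace(a b a b) = x*y*z - y^2 - z^2 + 2
and trace(a^-1 b^-1 a b) = trace(b^-1 a b) * trace(a) - trace(b^-1 a b a) = -x*y*z + x^2 + y^2 + z^2 - 2
trace(a^2) = trace(a) * trace(a) - trace(1)  (reduce the a square) = x^2 - 2
trace(a b^2 a) = trace(b) * trace(a^2 b) - trace(a^2)  (reduce the b square) = x*y*z - x^2 - y^2 + 2
next, trace(a b^2 a b) = trace(b) * trace(a b a b) - trace(a b a)  (reduce the b square) = y*z^2 - x*z - y
and trace(b^-1 a b^2 a) = trace(a b^2 a) * trace(b) - trace(a b^2 a b)  (eliminate b^-1) = x*y^2*z - x^2*y - y^3 - y*z^2 + x*z + 3*y
trace(a^-1 b^-1 a b^2) = trace(b^-1 a b^2) * trace(a) - trace(b^-1 a b^2 a)  (eliminate a^-1) = -x*y^2*z + x^2*y + y^3 + y*z^2 - 3*y
assemble the triple (trace(r) - 2; trace(r a) - x; trace(r b) - y)

-x*y*z + x^2 + y^2 + z^2 - 4; 0; -x*y^2*z + x^2*y + y^3 + y*z^2 - 4*y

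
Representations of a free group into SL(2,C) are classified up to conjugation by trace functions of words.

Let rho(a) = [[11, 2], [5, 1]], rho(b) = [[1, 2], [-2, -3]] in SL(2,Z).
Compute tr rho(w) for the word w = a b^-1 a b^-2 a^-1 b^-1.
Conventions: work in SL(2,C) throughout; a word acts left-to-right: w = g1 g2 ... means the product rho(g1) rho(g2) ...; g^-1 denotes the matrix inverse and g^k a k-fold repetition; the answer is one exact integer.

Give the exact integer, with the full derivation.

-51260

rho(a) = [[11, 2], [5, 1]]
... * rho(b^-1) = [[-3, -2], [2, 1]]  ->  [[-29, -20], [-13, -9]]
... * rho(a) = [[11, 2], [5, 1]]  ->  [[-419, -78], [-188, -35]]
... * rho(b^-1) = [[-3, -2], [2, 1]]  ->  [[1101, 760], [494, 341]]
... * rho(b^-1) = [[-3, -2], [2, 1]]  ->  [[-1783, -1442], [-800, -647]]
... * rho(a^-1) = [[1, -2], [-5, 11]]  ->  [[5427, -12296], [2435, -5517]]
... * rho(b^-1) = [[-3, -2], [2, 1]]  ->  [[-40873, -23150], [-18339, -10387]]
tr = -40873 + -10387 = -51260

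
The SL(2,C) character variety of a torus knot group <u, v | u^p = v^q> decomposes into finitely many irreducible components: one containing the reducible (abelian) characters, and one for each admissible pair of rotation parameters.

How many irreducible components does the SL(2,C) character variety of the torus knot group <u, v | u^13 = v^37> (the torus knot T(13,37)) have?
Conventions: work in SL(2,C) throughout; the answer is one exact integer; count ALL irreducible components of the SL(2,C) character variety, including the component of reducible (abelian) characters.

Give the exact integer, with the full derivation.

217

Gamma = < u, v | u^13 = v^37 > (torus knot T(13,37)); the central element u^13 = v^37 acts as +I or -I in any irreducible SL(2,C) representation.
This locks tr(u) to 2*cos(pi*alpha/13), alpha in 1..12, and tr(v) to 2*cos(pi*beta/37), beta in 1..36, on each component of irreducible characters.
The two central values (-1)^alpha I and (-1)^beta I must be the same matrix, so alpha and beta share a parity.
count pairs: odd alpha (6 choices) x odd beta (18), plus even alpha (6) x even beta (18): 6*18 + 6*18 = 216.
That is 216 components of irreducible characters, and with the reducible (abelian) component the total is 217.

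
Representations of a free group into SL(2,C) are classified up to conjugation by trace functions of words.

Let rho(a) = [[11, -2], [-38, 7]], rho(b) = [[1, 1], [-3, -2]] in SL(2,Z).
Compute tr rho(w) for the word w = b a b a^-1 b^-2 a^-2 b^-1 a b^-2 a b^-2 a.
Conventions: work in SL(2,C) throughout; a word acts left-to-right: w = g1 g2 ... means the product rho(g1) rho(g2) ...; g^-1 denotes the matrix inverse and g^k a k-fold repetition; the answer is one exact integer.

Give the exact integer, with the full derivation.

rho(b) = [[1, 1], [-3, -2]]
... * rho(a) = [[11, -2], [-38, 7]]  ->  [[-27, 5], [43, -8]]
... * rho(b) = [[1, 1], [-3, -2]]  ->  [[-42, -37], [67, 59]]
... * rho(a^-1) = [[7, 2], [38, 11]]  ->  [[-1700, -491], [2711, 783]]
... * rho(b^-1) = [[-2, -1], [3, 1]]  ->  [[1927, 1209], [-3073, -1928]]
... * rho(b^-1) = [[-2, -1], [3, 1]]  ->  [[-227, -718], [362, 1145]]
... * rho(a^-1) = [[7, 2], [38, 11]]  ->  [[-28873, -8352], [46044, 13319]]
... * rho(a^-1) = [[7, 2], [38, 11]]  ->  [[-519487, -149618], [828430, 238597]]
... * rho(b^-1) = [[-2, -1], [3, 1]]  ->  [[590120, 369869], [-941069, -589833]]
... * rho(a) = [[11, -2], [-38, 7]]  ->  [[-7563702, 1408843], [12061895, -2246693]]
... * rho(b^-1) = [[-2, -1], [3, 1]]  ->  [[19353933, 8972545], [-30863869, -14308588]]
... * rho(b^-1) = [[-2, -1], [3, 1]]  ->  [[-11790231, -10381388], [18801974, 16555281]]
... * rho(a) = [[11, -2], [-38, 7]]  ->  [[264800203, -49089254], [-422278964, 78283019]]
... * rho(b^-1) = [[-2, -1], [3, 1]]  ->  [[-676868168, -313889457], [1079406985, 500561983]]
... * rho(b^-1) = [[-2, -1], [3, 1]]  ->  [[412067965, 362978711], [-657128021, -578845002]]
... * rho(a) = [[11, -2], [-38, 7]]  ->  [[-9260443403, 1716715047], [14767701845, -2737658972]]
tr = -9260443403 + -2737658972 = -11998102375

-11998102375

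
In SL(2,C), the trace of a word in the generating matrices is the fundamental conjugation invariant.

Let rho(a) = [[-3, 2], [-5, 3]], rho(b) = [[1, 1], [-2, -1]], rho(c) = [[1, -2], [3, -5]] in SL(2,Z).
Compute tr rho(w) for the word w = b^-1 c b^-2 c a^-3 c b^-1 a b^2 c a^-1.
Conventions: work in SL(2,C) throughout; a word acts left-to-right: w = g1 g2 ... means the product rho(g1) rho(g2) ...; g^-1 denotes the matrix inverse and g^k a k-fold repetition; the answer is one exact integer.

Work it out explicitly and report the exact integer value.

-6328

rho(b^-1) = [[-1, -1], [2, 1]]
... * rho(c) = [[1, -2], [3, -5]]  ->  [[-4, 7], [5, -9]]
... * rho(b^-1) = [[-1, -1], [2, 1]]  ->  [[18, 11], [-23, -14]]
... * rho(b^-1) = [[-1, -1], [2, 1]]  ->  [[4, -7], [-5, 9]]
... * rho(c) = [[1, -2], [3, -5]]  ->  [[-17, 27], [22, -35]]
... * rho(a^-1) = [[3, -2], [5, -3]]  ->  [[84, -47], [-109, 61]]
... * rho(a^-1) = [[3, -2], [5, -3]]  ->  [[17, -27], [-22, 35]]
... * rho(a^-1) = [[3, -2], [5, -3]]  ->  [[-84, 47], [109, -61]]
... * rho(c) = [[1, -2], [3, -5]]  ->  [[57, -67], [-74, 87]]
... * rho(b^-1) = [[-1, -1], [2, 1]]  ->  [[-191, -124], [248, 161]]
... * rho(a) = [[-3, 2], [-5, 3]]  ->  [[1193, -754], [-1549, 979]]
... * rho(b) = [[1, 1], [-2, -1]]  ->  [[2701, 1947], [-3507, -2528]]
... * rho(b) = [[1, 1], [-2, -1]]  ->  [[-1193, 754], [1549, -979]]
... * rho(c) = [[1, -2], [3, -5]]  ->  [[1069, -1384], [-1388, 1797]]
... * rho(a^-1) = [[3, -2], [5, -3]]  ->  [[-3713, 2014], [4821, -2615]]
tr = -3713 + -2615 = -6328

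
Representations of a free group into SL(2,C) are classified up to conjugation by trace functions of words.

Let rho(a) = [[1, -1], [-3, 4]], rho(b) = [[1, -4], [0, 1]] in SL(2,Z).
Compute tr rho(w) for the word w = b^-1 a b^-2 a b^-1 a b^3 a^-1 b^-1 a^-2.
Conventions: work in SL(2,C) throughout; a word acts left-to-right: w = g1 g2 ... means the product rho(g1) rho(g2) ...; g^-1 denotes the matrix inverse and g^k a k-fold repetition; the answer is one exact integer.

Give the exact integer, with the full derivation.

4714562

rho(b^-1) = [[1, 4], [0, 1]]
... * rho(a) = [[1, -1], [-3, 4]]  ->  [[-11, 15], [-3, 4]]
... * rho(b^-1) = [[1, 4], [0, 1]]  ->  [[-11, -29], [-3, -8]]
... * rho(b^-1) = [[1, 4], [0, 1]]  ->  [[-11, -73], [-3, -20]]
... * rho(a) = [[1, -1], [-3, 4]]  ->  [[208, -281], [57, -77]]
... * rho(b^-1) = [[1, 4], [0, 1]]  ->  [[208, 551], [57, 151]]
... * rho(a) = [[1, -1], [-3, 4]]  ->  [[-1445, 1996], [-396, 547]]
... * rho(b) = [[1, -4], [0, 1]]  ->  [[-1445, 7776], [-396, 2131]]
... * rho(b) = [[1, -4], [0, 1]]  ->  [[-1445, 13556], [-396, 3715]]
... * rho(b) = [[1, -4], [0, 1]]  ->  [[-1445, 19336], [-396, 5299]]
... * rho(a^-1) = [[4, 1], [3, 1]]  ->  [[52228, 17891], [14313, 4903]]
... * rho(b^-1) = [[1, 4], [0, 1]]  ->  [[52228, 226803], [14313, 62155]]
... * rho(a^-1) = [[4, 1], [3, 1]]  ->  [[889321, 279031], [243717, 76468]]
... * rho(a^-1) = [[4, 1], [3, 1]]  ->  [[4394377, 1168352], [1204272, 320185]]
tr = 4394377 + 320185 = 4714562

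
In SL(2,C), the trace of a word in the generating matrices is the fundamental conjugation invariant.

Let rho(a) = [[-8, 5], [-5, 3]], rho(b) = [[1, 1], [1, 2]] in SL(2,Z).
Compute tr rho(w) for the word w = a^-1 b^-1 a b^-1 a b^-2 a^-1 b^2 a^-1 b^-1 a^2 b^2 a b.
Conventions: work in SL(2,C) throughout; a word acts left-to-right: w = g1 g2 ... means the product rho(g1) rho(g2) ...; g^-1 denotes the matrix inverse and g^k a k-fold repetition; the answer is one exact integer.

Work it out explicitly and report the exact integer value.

-115637

rho(a^-1) = [[3, -5], [5, -8]]
... * rho(b^-1) = [[2, -1], [-1, 1]]  ->  [[11, -8], [18, -13]]
... * rho(a) = [[-8, 5], [-5, 3]]  ->  [[-48, 31], [-79, 51]]
... * rho(b^-1) = [[2, -1], [-1, 1]]  ->  [[-127, 79], [-209, 130]]
... * rho(a) = [[-8, 5], [-5, 3]]  ->  [[621, -398], [1022, -655]]
... * rho(b^-1) = [[2, -1], [-1, 1]]  ->  [[1640, -1019], [2699, -1677]]
... * rho(b^-1) = [[2, -1], [-1, 1]]  ->  [[4299, -2659], [7075, -4376]]
... * rho(a^-1) = [[3, -5], [5, -8]]  ->  [[-398, -223], [-655, -367]]
... * rho(b) = [[1, 1], [1, 2]]  ->  [[-621, -844], [-1022, -1389]]
... * rho(b) = [[1, 1], [1, 2]]  ->  [[-1465, -2309], [-2411, -3800]]
... * rho(a^-1) = [[3, -5], [5, -8]]  ->  [[-15940, 25797], [-26233, 42455]]
... * rho(b^-1) = [[2, -1], [-1, 1]]  ->  [[-57677, 41737], [-94921, 68688]]
... * rho(a) = [[-8, 5], [-5, 3]]  ->  [[252731, -163174], [415928, -268541]]
... * rho(a) = [[-8, 5], [-5, 3]]  ->  [[-1205978, 774133], [-1984719, 1274017]]
... * rho(b) = [[1, 1], [1, 2]]  ->  [[-431845, 342288], [-710702, 563315]]
... * rho(b) = [[1, 1], [1, 2]]  ->  [[-89557, 252731], [-147387, 415928]]
... * rho(a) = [[-8, 5], [-5, 3]]  ->  [[-547199, 310408], [-900544, 510849]]
... * rho(b) = [[1, 1], [1, 2]]  ->  [[-236791, 73617], [-389695, 121154]]
tr = -236791 + 121154 = -115637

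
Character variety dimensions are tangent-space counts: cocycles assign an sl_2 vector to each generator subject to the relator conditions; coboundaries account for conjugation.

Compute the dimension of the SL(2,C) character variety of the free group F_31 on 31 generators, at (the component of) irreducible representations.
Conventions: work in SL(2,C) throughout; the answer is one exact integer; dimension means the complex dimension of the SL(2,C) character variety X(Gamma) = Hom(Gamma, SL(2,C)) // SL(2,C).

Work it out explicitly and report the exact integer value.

90

Gamma = F_31 has 31 generators and no relators.
A cocycle picks one sl_2 vector per generator freely, giving dim Z^1 = 3*31 = 93.
dim B^1 = 3: the coboundary map is injective because an irreducible image has centralizer 0 in sl_2.
Therefore dim X = 93 - 3 = 90.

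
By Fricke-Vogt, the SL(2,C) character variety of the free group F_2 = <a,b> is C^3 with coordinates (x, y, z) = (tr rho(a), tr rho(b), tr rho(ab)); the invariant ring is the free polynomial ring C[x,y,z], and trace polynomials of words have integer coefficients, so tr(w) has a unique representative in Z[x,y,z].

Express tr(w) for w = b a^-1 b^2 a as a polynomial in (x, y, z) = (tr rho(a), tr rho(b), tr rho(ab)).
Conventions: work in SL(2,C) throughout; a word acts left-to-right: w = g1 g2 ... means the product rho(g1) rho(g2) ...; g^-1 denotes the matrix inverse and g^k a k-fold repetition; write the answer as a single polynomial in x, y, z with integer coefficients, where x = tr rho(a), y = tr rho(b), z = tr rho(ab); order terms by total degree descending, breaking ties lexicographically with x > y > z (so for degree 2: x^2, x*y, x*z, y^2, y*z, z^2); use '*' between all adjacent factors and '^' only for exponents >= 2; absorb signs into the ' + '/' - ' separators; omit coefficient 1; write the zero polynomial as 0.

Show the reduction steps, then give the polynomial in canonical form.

x*y^2*z - x^2*y - y*z^2 + y

trace(a b^2) = trace(b) trace(a b) - trace(a)   [square of b] = y*z - x
trace(b^2 a b) = trace(b) trace(a b^2) - trace(a b)   [square of b] = y^2*z - x*y - z
reduce: trace(a b a b) = trace(a b) trace(a b) - trace(1)   [split at a repeated a] = z^2 - 2
reduce: trace(a b a) = trace(a) trace(b a) - trace(b)   [square of a] = x*z - y
trace(b^2 a b a) = trace(b) trace(a b a b) - trace(a b a)   [square of b] = y*z^2 - x*z - y
so trace(b a^-1 b^2 a) = trace(b^2 a b) trace(a) - trace(b^2 a b a)   [inverse elimination on a] = x*y^2*z - x^2*y - y*z^2 + y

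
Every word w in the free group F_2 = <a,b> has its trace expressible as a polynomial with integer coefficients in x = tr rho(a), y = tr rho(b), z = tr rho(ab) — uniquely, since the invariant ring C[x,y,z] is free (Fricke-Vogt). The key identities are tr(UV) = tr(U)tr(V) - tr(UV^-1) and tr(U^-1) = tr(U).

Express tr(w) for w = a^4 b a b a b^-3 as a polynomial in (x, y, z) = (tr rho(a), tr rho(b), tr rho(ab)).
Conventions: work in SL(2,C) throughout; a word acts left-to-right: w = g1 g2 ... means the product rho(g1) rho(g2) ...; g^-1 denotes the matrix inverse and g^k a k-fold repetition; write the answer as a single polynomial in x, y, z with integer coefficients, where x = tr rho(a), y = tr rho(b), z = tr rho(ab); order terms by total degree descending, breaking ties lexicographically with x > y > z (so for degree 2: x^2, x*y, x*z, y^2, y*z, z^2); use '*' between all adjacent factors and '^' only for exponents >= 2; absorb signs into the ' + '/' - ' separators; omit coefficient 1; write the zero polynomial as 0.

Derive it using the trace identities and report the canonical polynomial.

x^4*y^3*z^2 - x^3*y^4*z - x^3*y^2*z^3 - x^4*y^3 - 2*x^4*y*z^2 - 2*x^2*y^3*z^2 + 4*x^3*y^2*z + x^3*z^3 + 2*x*y^4*z + 2*x*y^2*z^3 + 2*x^4*y + 3*x^2*y^3 + 5*x^2*y*z^2 - 2*x^3*z - 9*x*y^2*z - 2*x*z^3 - 7*x^2*y - y^3 - y*z^2 + 5*x*z + 3*y

tr(b a b a) = tr(a b) * tr(a b) - tr(1)   [split at a repeated a] = z^2 - 2
and tr(b a b) = tr(b) * tr(a b) - tr(a)   [square of b] = y*z - x
next, tr(a b a b a) = tr(a) * tr(b a b a) - tr(b a b)   [square of a] = x*z^2 - y*z - x
next, tr(a b a b a^2) = tr(a) * tr(a b a b a) - tr(a b a b)   [square of a] = x^2*z^2 - x*y*z - x^2 - z^2 + 2
and tr(a b a b a^3) = tr(a) * tr(a b a b a^2) - tr(a b a b a)   [square of a] = x^3*z^2 - x^2*y*z - x^3 - 2*x*z^2 + y*z + 3*x
tr(a^4 b a b a) = tr(a) * tr(a b a b a^3) - tr(a b a b a^2)   [square of a] = x^4*z^2 - x^3*y*z - x^4 - 3*x^2*z^2 + 2*x*y*z + 4*x^2 + z^2 - 2
and tr(b a b a b a) = tr(a b) * tr(a b a b) - tr(a^-1 b^-1)   [split at a repeated a] = z^3 - 3*z
and tr(a b a) = tr(a) * tr(b a) - tr(b)   [square of a] = x*z - y
tr(b a b a b) = tr(b) * tr(a b a b) - tr(a b a)   [square of b] = y*z^2 - x*z - y
next, tr(a b a b a b a) = tr(a) * tr(b a b a b a) - tr(b a b a b)   [square of a] = x*z^3 - y*z^2 - 2*x*z + y
tr(a b a b a b a^2) = tr(a) * tr(a b a b a b a) - tr(a b a b a b)   [square of a] = x^2*z^3 - x*y*z^2 - 2*x^2*z - z^3 + x*y + 3*z
tr(a^4 b a b a b) = tr(a) * tr(a b a b a b a^2) - tr(a b a b a b a)   [square of a] = x^3*z^3 - x^2*y*z^2 - 2*x^3*z - 2*x*z^3 + x^2*y + y*z^2 + 5*x*z - y
and tr(b^-1 a^4 b a b a) = tr(a^4 b a b a) * tr(b) - tr(a^4 b a b a b)   [inverse elimination on b] = x^4*y*z^2 - x^3*y^2*z - x^3*z^3 - x^4*y - 2*x^2*y*z^2 + 2*x^3*z + 2*x*y^2*z + 2*x*z^3 + 3*x^2*y - 5*x*z - y
and tr(b^-1 a^4 b a b a b^-1) = tr(b^-1 a^4 b a b a) * tr(b) - tr(b^-1 a^4 b a b a b)   [inverse elimination on b] = x^4*y^2*z^2 - x^3*y^3*z - x^3*y*z^3 - x^4*y^2 - x^4*z^2 - 2*x^2*y^2*z^2 + 3*x^3*y*z + 2*x*y^3*z + 2*x*y*z^3 + x^4 + 3*x^2*y^2 + 3*x^2*z^2 - 7*x*y*z - 4*x^2 - y^2 - z^2 + 2
tr(a^4 b a b a b^-3) = tr(b^-1 a^4 b a b a b^-1) * tr(b) - tr(b^-1 a^4 b a b a)   [inverse elimination on b] = x^4*y^3*z^2 - x^3*y^4*z - x^3*y^2*z^3 - x^4*y^3 - 2*x^4*y*z^2 - 2*x^2*y^3*z^2 + 4*x^3*y^2*z + x^3*z^3 + 2*x*y^4*z + 2*x*y^2*z^3 + 2*x^4*y + 3*x^2*y^3 + 5*x^2*y*z^2 - 2*x^3*z - 9*x*y^2*z - 2*x*z^3 - 7*x^2*y - y^3 - y*z^2 + 5*x*z + 3*y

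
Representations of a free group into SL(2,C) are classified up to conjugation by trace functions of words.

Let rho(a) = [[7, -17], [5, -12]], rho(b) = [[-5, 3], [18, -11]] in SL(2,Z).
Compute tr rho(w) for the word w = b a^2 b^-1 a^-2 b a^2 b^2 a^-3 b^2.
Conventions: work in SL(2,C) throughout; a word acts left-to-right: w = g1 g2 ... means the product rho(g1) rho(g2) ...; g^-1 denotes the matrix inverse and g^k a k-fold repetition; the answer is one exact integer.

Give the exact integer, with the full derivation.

-34922593178851964

rho(b) = [[-5, 3], [18, -11]]
... * rho(a) = [[7, -17], [5, -12]]  ->  [[-20, 49], [71, -174]]
... * rho(a) = [[7, -17], [5, -12]]  ->  [[105, -248], [-373, 881]]
... * rho(b^-1) = [[-11, -3], [-18, -5]]  ->  [[3309, 925], [-11755, -3286]]
... * rho(a^-1) = [[-12, 17], [-5, 7]]  ->  [[-44333, 62728], [157490, -222837]]
... * rho(a^-1) = [[-12, 17], [-5, 7]]  ->  [[218356, -314565], [-775695, 1117471]]
... * rho(b) = [[-5, 3], [18, -11]]  ->  [[-6753950, 4115283], [23992953, -14619266]]
... * rho(a) = [[7, -17], [5, -12]]  ->  [[-26701235, 65433754], [94854341, -232449009]]
... * rho(a) = [[7, -17], [5, -12]]  ->  [[140260125, -331284053], [-498264658, 1176864311]]
... * rho(b) = [[-5, 3], [18, -11]]  ->  [[-6664413579, 4064904958], [23674880888, -14440301395]]
... * rho(b) = [[-5, 3], [18, -11]]  ->  [[106490357139, -64707195275], [-378299829550, 229867958009]]
... * rho(a^-1) = [[-12, 17], [-5, 7]]  ->  [[-954348309293, 1357385704438], [3390258164555, -4822021396287]]
... * rho(a^-1) = [[-12, 17], [-5, 7]]  ->  [[4665251189326, -6722221326915], [-16572990993225, 23880239023426]]
... * rho(a^-1) = [[-12, 17], [-5, 7]]  ->  [[-22371907637337, 32253720930137], [79474696801570, -114579173720843]]
... * rho(b) = [[-5, 3], [18, -11]]  ->  [[692426514929151, -421906653143518], [-2459798610983024, 1498795001333983]]
... * rho(b) = [[-5, 3], [18, -11]]  ->  [[-11056452331229079, 6718252729366151], [39277303078926814, -23866140847622885]]
tr = -11056452331229079 + -23866140847622885 = -34922593178851964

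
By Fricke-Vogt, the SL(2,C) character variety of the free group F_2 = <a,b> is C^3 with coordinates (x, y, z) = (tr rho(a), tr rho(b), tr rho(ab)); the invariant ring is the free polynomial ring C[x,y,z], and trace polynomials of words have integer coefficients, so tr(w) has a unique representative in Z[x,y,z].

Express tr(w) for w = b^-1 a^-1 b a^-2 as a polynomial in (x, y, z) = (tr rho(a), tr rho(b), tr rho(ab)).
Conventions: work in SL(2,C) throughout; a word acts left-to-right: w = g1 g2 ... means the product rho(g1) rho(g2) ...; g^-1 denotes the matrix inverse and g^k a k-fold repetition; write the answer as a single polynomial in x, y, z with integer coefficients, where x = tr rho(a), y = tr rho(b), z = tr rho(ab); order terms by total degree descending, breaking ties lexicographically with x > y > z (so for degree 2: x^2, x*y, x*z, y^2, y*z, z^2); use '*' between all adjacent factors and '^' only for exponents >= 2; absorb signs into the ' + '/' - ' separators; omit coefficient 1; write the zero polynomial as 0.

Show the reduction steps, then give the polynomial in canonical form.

next, tr(b a^-1) = tr(b) tr(a) - tr(b a) = x*y - z
tr(b a^-2) = tr(b a^-1) tr(a) - tr(b) = x^2*y - x*z - y
tr(a^-1 b a^-2) = tr(b a^-2) tr(a) - tr(b a^-1) = x^3*y - x^2*z - 2*x*y + z
tr(b^2) = tr(b) tr(b) - tr(1) = y^2 - 2
tr(b^2 a) = tr(b) tr(a b) - tr(a) = y*z - x
tr(b a^-1 b) = tr(b^2) tr(a) - tr(b^2 a) = x*y^2 - y*z - x
tr(b a b a) = tr(a b) tr(a b) - tr(1)   [split at repeated a] = z^2 - 2
next, tr(b a^-1 b a) = tr(b a b) tr(a) - tr(b a b a) = x*y*z - x^2 - z^2 + 2
tr(b a^-1 b a^-1) = tr(b a^-1 b) tr(a) - tr(b a^-1 b a) = x^2*y^2 - 2*x*y*z + z^2 - 2
next, tr(a^-1 b a^-2 b) = tr(b a^-1 b a^-1) tr(a) - tr(b a^-1 b) = x^3*y^2 - 2*x^2*y*z - x*y^2 + x*z^2 + y*z - x
tr(b^-1 a^-1 b a^-2) = tr(a^-1 b a^-2) tr(b) - tr(a^-1 b a^-2 b) = x^2*y*z - x*y^2 - x*z^2 + x

x^2*y*z - x*y^2 - x*z^2 + x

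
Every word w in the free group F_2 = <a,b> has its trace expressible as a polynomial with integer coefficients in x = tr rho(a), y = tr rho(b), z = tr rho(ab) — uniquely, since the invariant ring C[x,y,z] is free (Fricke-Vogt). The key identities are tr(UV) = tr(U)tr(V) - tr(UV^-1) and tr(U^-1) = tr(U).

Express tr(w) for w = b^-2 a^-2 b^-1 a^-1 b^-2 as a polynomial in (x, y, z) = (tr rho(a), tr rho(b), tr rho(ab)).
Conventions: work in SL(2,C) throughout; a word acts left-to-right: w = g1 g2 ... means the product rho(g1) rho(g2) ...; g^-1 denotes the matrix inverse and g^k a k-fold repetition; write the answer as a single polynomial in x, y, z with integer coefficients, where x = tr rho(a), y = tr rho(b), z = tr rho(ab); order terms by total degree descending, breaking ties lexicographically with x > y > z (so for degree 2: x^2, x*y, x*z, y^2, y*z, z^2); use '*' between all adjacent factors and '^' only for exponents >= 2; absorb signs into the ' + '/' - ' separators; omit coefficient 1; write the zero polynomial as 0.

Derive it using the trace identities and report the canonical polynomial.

x*y^3*z^2 - x^2*y^2*z - y^4*z - 2*x*y*z^2 + x^2*z + 3*y^2*z + x*y - z

trace(b^-1) = trace(b) = y
trace(b^-2) = trace(b^-1) * trace(b) - trace(1)   [inverse elimination on b] = y^2 - 2
reduce: trace(a b^-1) = trace(a) * trace(b) - trace(a b)   [inverse elimination on b] = x*y - z
trace(b^-2 a) = trace(a b^-1) * trace(b) - trace(a)   [inverse elimination on b] = x*y^2 - y*z - x
trace(b^-2 a^-1) = trace(b^-2) * trace(a) - trace(b^-2 a)   [inverse elimination on a] = y*z - x
reduce: trace(b^-2 a^-1 b^-1) = trace(b^-2 a^-1) * trace(b) - trace(b^-2 a^-1 b)   [inverse elimination on b] = y^2*z - x*y - z
trace(b^-1 a^-1 b^-3) = trace(b^-2 a^-1 b^-1) * trace(b) - trace(b^-2 a^-1)   [inverse elimination on b] = y^3*z - x*y^2 - 2*y*z + x
so trace(b^-1 a^-1 b^-4) = trace(b^-1 a^-1 b^-3) * trace(b) - trace(b^-1 a^-1 b^-2)   [inverse elimination on b] = y^4*z - x*y^3 - 3*y^2*z + 2*x*y + z
trace(a b^-3) = trace(b^-1 a b^-1) * trace(b) - trace(b^-1 a)   [inverse elimination on b] = x*y^3 - y^2*z - 2*x*y + z
trace(b^-2 a b^-2) = trace(a b^-3) * trace(b) - trace(a b^-2)   [inverse elimination on b] = x*y^4 - y^3*z - 3*x*y^2 + 2*y*z + x
trace(b^-4 a b^-1) = trace(b^-2 a b^-2) * trace(b) - trace(b^-2 a b^-1)   [inverse elimination on b] = x*y^5 - y^4*z - 4*x*y^3 + 3*y^2*z + 3*x*y - z
trace(a^2) = trace(a) * trace(a) - trace(1)   [square of a] = x^2 - 2
so trace(a^2 b) = trace(a) * trace(b a) - trace(b)   [square of a] = x*z - y
so trace(a b^-1 a) = trace(a^2) * trace(b) - trace(a^2 b)   [inverse elimination on b] = x^2*y - x*z - y
trace(a b a b) = trace(a b) * trace(a b) - trace(1)   [split at a repeated a] = z^2 - 2
trace(a b^-1 a b) = trace(a b a) * trace(b) - trace(a b a b)   [inverse elimination on b] = x*y*z - y^2 - z^2 + 2
reduce: trace(b^-1 a b^-1 a) = trace(a b^-1 a) * trace(b) - trace(a b^-1 a b)   [inverse elimination on b] = x^2*y^2 - 2*x*y*z + z^2 - 2
trace(a b^-1 a b^-2) = trace(b^-1 a b^-1 a) * trace(b) - trace(b^-1 a b^-1 a b)   [inverse elimination on b] = x^2*y^3 - 2*x*y^2*z - x^2*y + y*z^2 + x*z - y
trace(b^-2 a b^-1 a b^-1) = trace(a b^-1 a b^-2) * trace(b) - trace(a b^-1 a b^-1)   [inverse elimination on b] = x^2*y^4 - 2*x*y^3*z - 2*x^2*y^2 + y^2*z^2 + 3*x*y*z - y^2 - z^2 + 2
reduce: trace(b^-4 a b^-1 a) = trace(b^-2 a b^-1 a b^-1) * trace(b) - trace(b^-2 a b^-1 a)   [inverse elimination on b] = x^2*y^5 - 2*x*y^4*z - 3*x^2*y^3 + y^3*z^2 + 5*x*y^2*z + x^2*y - y^3 - 2*y*z^2 - x*z + 3*y
reduce: trace(b^-1 a^-1 b^-4 a) = trace(b^-4 a b^-1) * trace(a) - trace(b^-4 a b^-1 a)   [inverse elimination on a] = x*y^4*z - x^2*y^3 - y^3*z^2 - 2*x*y^2*z + 2*x^2*y + y^3 + 2*y*z^2 - 3*y
so trace(b^-1 a^-1 b^-4 a^-1) = trace(b^-1 a^-1 b^-4) * trace(a) - trace(b^-1 a^-1 b^-4 a)   [inverse elimination on a] = y^3*z^2 - x*y^2*z - y^3 - 2*y*z^2 + x*z + 3*y
so trace(b^-2 a^-2 b^-1 a^-1 b^-2) = trace(b^-1 a^-1 b^-4 a^-1) * trace(a) - trace(b^-1 a^-1 b^-4)   [inverse elimination on a] = x*y^3*z^2 - x^2*y^2*z - y^4*z - 2*x*y*z^2 + x^2*z + 3*y^2*z + x*y - z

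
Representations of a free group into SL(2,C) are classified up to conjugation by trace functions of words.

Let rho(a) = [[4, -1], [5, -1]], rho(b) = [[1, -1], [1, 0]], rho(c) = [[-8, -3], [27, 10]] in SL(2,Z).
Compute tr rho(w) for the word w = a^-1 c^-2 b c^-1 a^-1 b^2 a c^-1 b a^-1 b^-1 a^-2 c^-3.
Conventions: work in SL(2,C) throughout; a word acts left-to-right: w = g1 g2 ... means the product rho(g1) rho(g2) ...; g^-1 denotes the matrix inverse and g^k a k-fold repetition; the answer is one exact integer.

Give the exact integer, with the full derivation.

2672866874

rho(a^-1) = [[-1, 1], [-5, 4]]
... * rho(c^-1) = [[10, 3], [-27, -8]]  ->  [[-37, -11], [-158, -47]]
... * rho(c^-1) = [[10, 3], [-27, -8]]  ->  [[-73, -23], [-311, -98]]
... * rho(b) = [[1, -1], [1, 0]]  ->  [[-96, 73], [-409, 311]]
... * rho(c^-1) = [[10, 3], [-27, -8]]  ->  [[-2931, -872], [-12487, -3715]]
... * rho(a^-1) = [[-1, 1], [-5, 4]]  ->  [[7291, -6419], [31062, -27347]]
... * rho(b) = [[1, -1], [1, 0]]  ->  [[872, -7291], [3715, -31062]]
... * rho(b) = [[1, -1], [1, 0]]  ->  [[-6419, -872], [-27347, -3715]]
... * rho(a) = [[4, -1], [5, -1]]  ->  [[-30036, 7291], [-127963, 31062]]
... * rho(c^-1) = [[10, 3], [-27, -8]]  ->  [[-497217, -148436], [-2118304, -632385]]
... * rho(b) = [[1, -1], [1, 0]]  ->  [[-645653, 497217], [-2750689, 2118304]]
... * rho(a^-1) = [[-1, 1], [-5, 4]]  ->  [[-1840432, 1343215], [-7840831, 5722527]]
... * rho(b^-1) = [[0, 1], [-1, 1]]  ->  [[-1343215, -497217], [-5722527, -2118304]]
... * rho(a^-1) = [[-1, 1], [-5, 4]]  ->  [[3829300, -3332083], [16314047, -14195743]]
... * rho(a^-1) = [[-1, 1], [-5, 4]]  ->  [[12831115, -9499032], [54664668, -40468925]]
... * rho(c^-1) = [[10, 3], [-27, -8]]  ->  [[384785014, 114485601], [1639307655, 487745404]]
... * rho(c^-1) = [[10, 3], [-27, -8]]  ->  [[756738913, 238470234], [3223950642, 1015959733]]
... * rho(c^-1) = [[10, 3], [-27, -8]]  ->  [[1128692812, 362454867], [4808593629, 1544174062]]
tr = 1128692812 + 1544174062 = 2672866874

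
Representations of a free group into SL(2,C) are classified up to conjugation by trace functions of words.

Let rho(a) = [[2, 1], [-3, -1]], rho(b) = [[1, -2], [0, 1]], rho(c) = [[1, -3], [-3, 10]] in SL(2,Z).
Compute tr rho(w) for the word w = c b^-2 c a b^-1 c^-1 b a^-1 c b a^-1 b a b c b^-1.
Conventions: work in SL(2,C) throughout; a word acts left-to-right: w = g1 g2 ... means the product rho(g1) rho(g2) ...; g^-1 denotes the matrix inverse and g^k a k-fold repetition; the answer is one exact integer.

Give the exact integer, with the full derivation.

rho(c) = [[1, -3], [-3, 10]]
... * rho(b^-1) = [[1, 2], [0, 1]]  ->  [[1, -1], [-3, 4]]
... * rho(b^-1) = [[1, 2], [0, 1]]  ->  [[1, 1], [-3, -2]]
... * rho(c) = [[1, -3], [-3, 10]]  ->  [[-2, 7], [3, -11]]
... * rho(a) = [[2, 1], [-3, -1]]  ->  [[-25, -9], [39, 14]]
... * rho(b^-1) = [[1, 2], [0, 1]]  ->  [[-25, -59], [39, 92]]
... * rho(c^-1) = [[10, 3], [3, 1]]  ->  [[-427, -134], [666, 209]]
... * rho(b) = [[1, -2], [0, 1]]  ->  [[-427, 720], [666, -1123]]
... * rho(a^-1) = [[-1, -1], [3, 2]]  ->  [[2587, 1867], [-4035, -2912]]
... * rho(c) = [[1, -3], [-3, 10]]  ->  [[-3014, 10909], [4701, -17015]]
... * rho(b) = [[1, -2], [0, 1]]  ->  [[-3014, 16937], [4701, -26417]]
... * rho(a^-1) = [[-1, -1], [3, 2]]  ->  [[53825, 36888], [-83952, -57535]]
... * rho(b) = [[1, -2], [0, 1]]  ->  [[53825, -70762], [-83952, 110369]]
... * rho(a) = [[2, 1], [-3, -1]]  ->  [[319936, 124587], [-499011, -194321]]
... * rho(b) = [[1, -2], [0, 1]]  ->  [[319936, -515285], [-499011, 803701]]
... * rho(c) = [[1, -3], [-3, 10]]  ->  [[1865791, -6112658], [-2910114, 9534043]]
... * rho(b^-1) = [[1, 2], [0, 1]]  ->  [[1865791, -2381076], [-2910114, 3713815]]
tr = 1865791 + 3713815 = 5579606

5579606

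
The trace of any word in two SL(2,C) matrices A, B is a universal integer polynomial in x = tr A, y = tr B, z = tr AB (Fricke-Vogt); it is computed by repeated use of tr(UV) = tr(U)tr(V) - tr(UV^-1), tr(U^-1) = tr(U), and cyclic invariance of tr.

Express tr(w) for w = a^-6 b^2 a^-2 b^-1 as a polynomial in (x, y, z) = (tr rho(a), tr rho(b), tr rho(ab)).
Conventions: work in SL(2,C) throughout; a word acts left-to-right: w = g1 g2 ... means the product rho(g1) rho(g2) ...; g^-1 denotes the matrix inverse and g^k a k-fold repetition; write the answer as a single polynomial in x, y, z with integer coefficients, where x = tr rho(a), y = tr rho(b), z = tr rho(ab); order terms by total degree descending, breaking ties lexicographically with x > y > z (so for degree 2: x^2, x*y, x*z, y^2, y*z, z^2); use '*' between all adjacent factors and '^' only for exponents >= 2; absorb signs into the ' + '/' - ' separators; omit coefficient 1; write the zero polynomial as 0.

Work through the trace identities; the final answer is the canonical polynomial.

tr(b^2) = tr(b) * tr(b) - tr(1) = y^2 - 2
tr(b^2 a) = tr(b) * tr(a b) - tr(a) = y*z - x
use: tr(b^2 a^-1) = tr(b^2) * tr(a) - tr(b^2 a) = x*y^2 - y*z - x
tr(a^-1 b^2 a^-1) = tr(b^2 a^-1) * tr(a) - tr(b^2) = x^2*y^2 - x*y*z - x^2 - y^2 + 2
tr(a^-1 b^2 a^-2) = tr(a^-1 b^2 a^-1) * tr(a) - tr(a^-1 b^2) = x^3*y^2 - x^2*y*z - x^3 - 2*x*y^2 + y*z + 3*x
use: tr(a^-2 b^2 a^-2) = tr(a^-1 b^2 a^-2) * tr(a) - tr(a^-1 b^2 a^-1) = x^4*y^2 - x^3*y*z - x^4 - 3*x^2*y^2 + 2*x*y*z + 4*x^2 + y^2 - 2
apply: tr(a^-3 b^2 a^-2) = tr(a^-2 b^2 a^-2) * tr(a) - tr(a^-2 b^2 a^-1) = x^5*y^2 - x^4*y*z - x^5 - 4*x^3*y^2 + 3*x^2*y*z + 5*x^3 + 3*x*y^2 - y*z - 5*x
tr(b^3) = tr(b) * tr(b^2) - tr(b) = y^3 - 3*y
apply: tr(b^3 a) = tr(b) * tr(a b^2) - tr(a b) = y^2*z - x*y - z
apply: tr(b^2 a^-1 b) = tr(b^3) * tr(a) - tr(b^3 a) = x*y^3 - y^2*z - 2*x*y + z
tr(a b a b) = tr(a b) * tr(a b) - tr(1)   [split at repeated a] = z^2 - 2
tr(a b a) = tr(a) * tr(b a) - tr(b) = x*z - y
tr(b a b^2 a) = tr(b) * tr(a b a b) - tr(a b a) = y*z^2 - x*z - y
apply: tr(b^2 a^-1 b a) = tr(b a b^2) * tr(a) - tr(b a b^2 a) = x*y^2*z - x^2*y - y*z^2 + y
use: tr(a^-1 b^2 a^-1 b) = tr(b^2 a^-1 b) * tr(a) - tr(b^2 a^-1 b a) = x^2*y^3 - 2*x*y^2*z - x^2*y + y*z^2 + x*z - y
apply: tr(a^-1 b a^-2 b^2) = tr(a^-1 b^2 a^-1 b) * tr(a) - tr(a^-1 b^2 a^-1 b a) = x^3*y^3 - 2*x^2*y^2*z - x^3*y - x*y^3 + x*y*z^2 + x^2*z + y^2*z + x*y - z
use: tr(b a^-2 b^2) = tr(b^3 a^-1) * tr(a) - tr(b^3) = x^2*y^3 - x*y^2*z - 2*x^2*y - y^3 + x*z + 3*y
tr(b^2 a^-2 b a^-2) = tr(a^-1 b a^-2 b^2) * tr(a) - tr(a^-1 b a^-2 b^2 a) = x^4*y^3 - 2*x^3*y^2*z - x^4*y - 2*x^2*y^3 + x^2*y*z^2 + x^3*z + 2*x*y^2*z + 3*x^2*y + y^3 - 2*x*z - 3*y
tr(b^2 a^-2 b a^-1) = tr(a^-1 b a^-1 b^2) * tr(a) - tr(a^-1 b a^-1 b^2 a) = x^3*y^3 - 2*x^2*y^2*z - x^3*y - x*y^3 + x*y*z^2 + x^2*z + y^2*z + x*y - z
apply: tr(a^-3 b^2 a^-2 b) = tr(b^2 a^-2 b a^-2) * tr(a) - tr(b^2 a^-2 b a^-1) = x^5*y^3 - 2*x^4*y^2*z - x^5*y - 3*x^3*y^3 + x^3*y*z^2 + x^4*z + 4*x^2*y^2*z + 4*x^3*y + 2*x*y^3 - x*y*z^2 - 3*x^2*z - y^2*z - 4*x*y + z
tr(a^-1 b^2 a^-2 b^-1 a^-2) = tr(a^-3 b^2 a^-2) * tr(b) - tr(a^-3 b^2 a^-2 b) = x^4*y^2*z - x^3*y^3 - x^3*y*z^2 - x^4*z - x^2*y^2*z + x^3*y + x*y^3 + x*y*z^2 + 3*x^2*z - x*y - z
tr(b^2 a^-1 b^-1 a^-1) = tr(a^-1 b^2 a^-1) * tr(b) - tr(a^-1 b^2 a^-1 b) = x*y^2*z - y^3 - y*z^2 - x*z + 3*y
tr(b a^-1) = tr(b) * tr(a) - tr(b a) = x*y - z
tr(b^-1 a^-2 b^2 a^-1) = tr(b^2 a^-1 b^-1 a^-1) * tr(a) - tr(b^2 a^-1 b^-1) = x^2*y^2*z - x*y^3 - x*y*z^2 - x^2*z + 2*x*y + z
tr(a^-2 b) = tr(b a^-1) * tr(a) - tr(b) = x^2*y - x*z - y
apply: tr(a^-1 b^2 a^-2 b^-1 a^-1) = tr(b^-1 a^-2 b^2 a^-1) * tr(a) - tr(b^-1 a^-2 b^2) = x^3*y^2*z - x^2*y^3 - x^2*y*z^2 - x^3*z + x^2*y + 2*x*z + y
tr(a^-3 b^2 a^-2 b^-1 a^-1) = tr(a^-1 b^2 a^-2 b^-1 a^-2) * tr(a) - tr(a^-1 b^2 a^-2 b^-1 a^-1) = x^5*y^2*z - x^4*y^3 - x^4*y*z^2 - x^5*z - 2*x^3*y^2*z + x^4*y + 2*x^2*y^3 + 2*x^2*y*z^2 + 4*x^3*z - 2*x^2*y - 3*x*z - y
tr(a^-3 b^2 a^-2 b^-1 a^-2) = tr(a^-3 b^2 a^-2 b^-1 a^-1) * tr(a) - tr(a^-3 b^2 a^-2 b^-1) = x^6*y^2*z - x^5*y^3 - x^5*y*z^2 - x^6*z - 3*x^4*y^2*z + x^5*y + 3*x^3*y^3 + 3*x^3*y*z^2 + 5*x^4*z + x^2*y^2*z - 3*x^3*y - x*y^3 - x*y*z^2 - 6*x^2*z + z
use: tr(a^-6 b^2 a^-2 b^-1) = tr(a^-3 b^2 a^-2 b^-1 a^-2) * tr(a) - tr(a^-3 b^2 a^-2 b^-1 a^-1) = x^7*y^2*z - x^6*y^3 - x^6*y*z^2 - x^7*z - 4*x^5*y^2*z + x^6*y + 4*x^4*y^3 + 4*x^4*y*z^2 + 6*x^5*z + 3*x^3*y^2*z - 4*x^4*y - 3*x^2*y^3 - 3*x^2*y*z^2 - 10*x^3*z + 2*x^2*y + 4*x*z + y

x^7*y^2*z - x^6*y^3 - x^6*y*z^2 - x^7*z - 4*x^5*y^2*z + x^6*y + 4*x^4*y^3 + 4*x^4*y*z^2 + 6*x^5*z + 3*x^3*y^2*z - 4*x^4*y - 3*x^2*y^3 - 3*x^2*y*z^2 - 10*x^3*z + 2*x^2*y + 4*x*z + y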